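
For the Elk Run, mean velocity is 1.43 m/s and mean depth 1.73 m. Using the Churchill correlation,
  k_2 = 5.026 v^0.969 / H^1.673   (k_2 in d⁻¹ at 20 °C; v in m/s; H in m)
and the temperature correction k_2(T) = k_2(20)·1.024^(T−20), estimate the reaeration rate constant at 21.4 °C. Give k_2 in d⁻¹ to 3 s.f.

k_2(20) = 5.026 × 1.43^0.969 / 1.73^1.673 = 5.026 × 1.414 / 2.502 = 2.841 d⁻¹.
k_2(21.4) = 2.841 × 1.024^(21.4−20) = 2.841 × 1.034 = 2.937 d⁻¹.

k_2 ≈ 2.94 d⁻¹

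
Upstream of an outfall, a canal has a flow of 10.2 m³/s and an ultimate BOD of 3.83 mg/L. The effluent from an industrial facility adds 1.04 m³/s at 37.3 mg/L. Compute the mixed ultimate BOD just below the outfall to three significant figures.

6.93 mg/L

Flow-weighted mixing: C = (Q_r C_r + Q_w C_w)/(Q_r + Q_w)
= (10.2×3.83 + 1.04×37.3)/(10.2 + 1.04) = 77.86/11.24 = 6.927 mg/L.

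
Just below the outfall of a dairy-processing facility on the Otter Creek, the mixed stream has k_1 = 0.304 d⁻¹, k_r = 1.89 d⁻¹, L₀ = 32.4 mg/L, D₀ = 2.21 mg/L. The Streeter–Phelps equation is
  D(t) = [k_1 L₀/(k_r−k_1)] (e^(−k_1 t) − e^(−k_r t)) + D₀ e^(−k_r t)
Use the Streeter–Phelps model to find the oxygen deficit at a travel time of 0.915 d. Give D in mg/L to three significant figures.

D ≈ 3.99 mg/L

k_1 L₀/(k_r−k_1) = 0.304×32.4/(1.89−0.304) = 9.850/1.586 = 6.210 mg/L.
e^(−k_1 t) = e^(−0.304×0.9150) = 0.7572; e^(−k_r t) = e^(−1.89×0.9150) = 0.1774.
D = 6.210 × (0.7572 − 0.1774) + 2.21 × 0.1774 = 3.601 + 0.3921 = 3.993 mg/L.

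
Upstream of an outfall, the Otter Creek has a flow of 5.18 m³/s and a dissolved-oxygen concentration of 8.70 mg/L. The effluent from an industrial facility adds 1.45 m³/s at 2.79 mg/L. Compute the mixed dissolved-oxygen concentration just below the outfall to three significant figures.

7.41 mg/L

Flow-weighted mixing: C = (Q_r C_r + Q_w C_w)/(Q_r + Q_w)
= (5.18×8.70 + 1.45×2.79)/(5.18 + 1.45) = 49.11/6.630 = 7.407 mg/L.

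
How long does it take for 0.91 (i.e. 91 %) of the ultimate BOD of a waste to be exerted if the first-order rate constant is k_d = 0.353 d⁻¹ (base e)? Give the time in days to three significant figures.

y/L₀ = 1 − e^(−k_d t) = 0.91 ⇒ e^(−k_d t) = 0.0900
t = −ln(0.0900) / 0.353 = 2.408 / 0.353 = 6.821 d.

t ≈ 6.82 d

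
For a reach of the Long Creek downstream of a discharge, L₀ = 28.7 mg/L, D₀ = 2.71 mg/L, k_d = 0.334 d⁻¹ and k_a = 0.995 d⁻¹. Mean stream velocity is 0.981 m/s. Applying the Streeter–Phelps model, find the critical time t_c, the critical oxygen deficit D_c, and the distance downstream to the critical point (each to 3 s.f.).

t_c ≈ 1.34 d; D_c ≈ 6.16 mg/L; x_c ≈ 113 km

t_c = [1/(k_a−k_d)] ln[(k_a/k_d)(1 − D₀(k_a−k_d)/(k_d L₀))]
= [1/(0.995−0.334)] ln[(0.995/0.334)(1 − 2.71×0.6610/(0.334×28.7))]
= (1/0.6610) ln[2.979 × 0.8131] = 1.513 × ln(2.422) = 1.513 × 0.8847 = 1.338 d.
L(t_c) = L₀ e^(−k_d t_c) = 28.7 × 0.6395 = 18.35 mg/L, and at the critical point k_a D_c = k_d L, so D_c = (0.334/0.995) × 18.35 = 6.161 mg/L.
x_c = v t_c = 0.981 m/s × 1.338 d × 86400 s/d = 113400 m ≈ 113 km.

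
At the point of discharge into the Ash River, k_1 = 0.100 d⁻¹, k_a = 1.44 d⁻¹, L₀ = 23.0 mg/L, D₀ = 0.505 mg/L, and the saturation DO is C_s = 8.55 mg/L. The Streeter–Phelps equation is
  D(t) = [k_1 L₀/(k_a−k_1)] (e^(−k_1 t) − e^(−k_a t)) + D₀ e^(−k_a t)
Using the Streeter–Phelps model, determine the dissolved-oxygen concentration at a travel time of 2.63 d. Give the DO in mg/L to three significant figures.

DO ≈ 7.26 mg/L

k_1 L₀/(k_a−k_1) = 0.100×23.0/(1.44−0.100) = 2.300/1.340 = 1.716 mg/L.
e^(−k_1 t) = e^(−0.100×2.630) = 0.7687; e^(−k_a t) = e^(−1.44×2.630) = 0.02266.
D = 1.716 × (0.7687 − 0.02266) + 0.505 × 0.02266 = 1.281 + 0.01144 = 1.292 mg/L.
DO = C_s − D = 8.55 − 1.292 = 7.258 mg/L.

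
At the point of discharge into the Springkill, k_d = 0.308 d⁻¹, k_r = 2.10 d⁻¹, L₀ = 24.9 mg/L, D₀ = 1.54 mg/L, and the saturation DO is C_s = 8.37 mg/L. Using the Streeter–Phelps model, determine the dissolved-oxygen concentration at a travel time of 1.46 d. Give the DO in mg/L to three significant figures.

DO ≈ 5.77 mg/L

k_d L₀/(k_r−k_d) = 0.308×24.9/(2.10−0.308) = 7.669/1.792 = 4.280 mg/L.
e^(−k_d t) = e^(−0.308×1.460) = 0.6378; e^(−k_r t) = e^(−2.10×1.460) = 0.04661.
D = 4.280 × (0.6378 − 0.04661) + 1.54 × 0.04661 = 2.530 + 0.07178 = 2.602 mg/L.
DO = C_s − D = 8.37 − 2.602 = 5.768 mg/L.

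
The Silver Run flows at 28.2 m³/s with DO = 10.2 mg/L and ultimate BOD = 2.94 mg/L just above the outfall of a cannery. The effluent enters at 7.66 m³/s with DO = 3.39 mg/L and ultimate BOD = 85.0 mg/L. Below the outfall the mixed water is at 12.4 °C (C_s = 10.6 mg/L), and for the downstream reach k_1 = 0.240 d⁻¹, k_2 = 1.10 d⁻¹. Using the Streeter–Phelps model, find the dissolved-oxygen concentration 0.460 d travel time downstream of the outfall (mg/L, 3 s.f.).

DO ≈ 7.81 mg/L

Mixed DO = (28.2×10.2 + 7.66×3.39)/(28.2+7.66) = 313.6/35.86 = 8.745 mg/L.
Mixed L₀ = (28.2×2.94 + 7.66×85.0)/(35.86) = 734.0/35.86 = 20.47 mg/L.
Initial deficit D₀ = C_s − DO₀ = 10.6 − 8.745 = 1.855 mg/L.
D(0.460) = [0.240×20.47/(1.10−0.240)](e^(−0.240×0.460) − e^(−1.10×0.460)) + 1.855 e^(−1.10×0.460)
= 5.712 × (0.8955 − 0.6029) + 1.855 × 0.6029 = 2.789 mg/L.
DO = 10.6 − 2.789 = 7.811 mg/L.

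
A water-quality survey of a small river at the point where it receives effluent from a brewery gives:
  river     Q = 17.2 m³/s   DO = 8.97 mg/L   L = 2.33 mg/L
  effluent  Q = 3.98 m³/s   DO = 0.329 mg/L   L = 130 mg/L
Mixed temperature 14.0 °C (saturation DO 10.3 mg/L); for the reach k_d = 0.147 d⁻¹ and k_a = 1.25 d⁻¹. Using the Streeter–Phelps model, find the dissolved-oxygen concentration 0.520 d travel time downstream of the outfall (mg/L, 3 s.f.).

Mixed DO = (17.2×8.97 + 3.98×0.329)/(17.2+3.98) = 155.6/21.18 = 7.346 mg/L.
Mixed L₀ = (17.2×2.33 + 3.98×130)/(21.18) = 557.5/21.18 = 26.32 mg/L.
Initial deficit D₀ = C_s − DO₀ = 10.3 − 7.346 = 2.954 mg/L.
D(0.520) = [0.147×26.32/(1.25−0.147)](e^(−0.147×0.520) − e^(−1.25×0.520)) + 2.954 e^(−1.25×0.520)
= 3.508 × (0.9264 − 0.5220) + 2.954 × 0.5220 = 2.960 mg/L.
DO = 10.3 − 2.960 = 7.340 mg/L.

DO ≈ 7.34 mg/L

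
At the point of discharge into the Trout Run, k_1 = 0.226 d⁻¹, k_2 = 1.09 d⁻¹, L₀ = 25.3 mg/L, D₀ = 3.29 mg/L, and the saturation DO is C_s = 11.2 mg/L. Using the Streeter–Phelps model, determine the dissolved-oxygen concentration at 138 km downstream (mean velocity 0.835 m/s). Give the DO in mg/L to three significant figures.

Travel time t = x/v = 138 km / (0.835 m/s) = 138000 m / 0.835 m/s = 165300 s = 1.913 d.
k_1 L₀/(k_2−k_1) = 0.226×25.3/(1.09−0.226) = 5.718/0.8640 = 6.618 mg/L.
e^(−k_1 t) = e^(−0.226×1.913) = 0.6490; e^(−k_2 t) = e^(−1.09×1.913) = 0.1243.
D = 6.618 × (0.6490 − 0.1243) + 3.29 × 0.1243 = 3.472 + 0.4090 = 3.881 mg/L.
DO = C_s − D = 11.2 − 3.881 = 7.319 mg/L.

DO ≈ 7.32 mg/L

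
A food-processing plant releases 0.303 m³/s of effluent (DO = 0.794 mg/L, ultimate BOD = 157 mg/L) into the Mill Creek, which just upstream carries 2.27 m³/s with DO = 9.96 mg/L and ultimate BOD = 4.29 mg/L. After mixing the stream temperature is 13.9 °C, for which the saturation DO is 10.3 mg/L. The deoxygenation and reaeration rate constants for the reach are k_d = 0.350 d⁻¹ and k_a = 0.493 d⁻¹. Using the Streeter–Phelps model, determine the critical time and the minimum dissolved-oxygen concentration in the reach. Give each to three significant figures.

t_c ≈ 2.21 d; minimum DO ≈ 3.01 mg/L

Mixed DO = (2.27×9.96 + 0.303×0.794)/(2.27+0.303) = 22.85/2.573 = 8.881 mg/L.
Mixed L₀ = (2.27×4.29 + 0.303×157)/(2.573) = 57.31/2.573 = 22.27 mg/L.
Initial deficit D₀ = C_s − DO₀ = 10.3 − 8.881 = 1.419 mg/L.
t_c = (1/0.1430) ln[(0.493/0.350)(1 − 1.419×0.1430/(0.350×22.27))] = 6.993 × ln(1.372) = 2.211 d.
D_c = (0.350/0.493) × 22.27 × e^(−0.350×2.211) = 0.7099 × 22.27 × 0.4612 = 7.293 mg/L.
Minimum DO = 10.3 − 7.293 = 3.007 mg/L.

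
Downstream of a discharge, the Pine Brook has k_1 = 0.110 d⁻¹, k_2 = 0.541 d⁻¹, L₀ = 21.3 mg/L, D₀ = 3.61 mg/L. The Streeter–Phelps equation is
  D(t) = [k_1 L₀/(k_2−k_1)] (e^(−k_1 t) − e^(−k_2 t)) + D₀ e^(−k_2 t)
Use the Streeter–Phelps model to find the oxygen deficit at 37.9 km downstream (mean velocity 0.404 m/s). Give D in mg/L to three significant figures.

Travel time t = x/v = 37.9 km / (0.404 m/s) = 37900 m / 0.404 m/s = 93810 s = 1.086 d.
k_1 L₀/(k_2−k_1) = 0.110×21.3/(0.541−0.110) = 2.343/0.4310 = 5.436 mg/L.
e^(−k_1 t) = e^(−0.110×1.086) = 0.8874; e^(−k_2 t) = e^(−0.541×1.086) = 0.5558.
D = 5.436 × (0.8874 − 0.5558) + 3.61 × 0.5558 = 1.803 + 2.006 = 3.809 mg/L.

D ≈ 3.81 mg/L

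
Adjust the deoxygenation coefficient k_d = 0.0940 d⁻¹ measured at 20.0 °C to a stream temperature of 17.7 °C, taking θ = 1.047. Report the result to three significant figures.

k_d(T₂) = k_d(T₁) · θ^(T₂−T₁) = 0.0940 × 1.047^(17.7−20.0)
= 0.0940 × 1.047^-2.30 = 0.0940 × 0.8998 = 0.08458 d⁻¹.

k_d ≈ 0.0846 d⁻¹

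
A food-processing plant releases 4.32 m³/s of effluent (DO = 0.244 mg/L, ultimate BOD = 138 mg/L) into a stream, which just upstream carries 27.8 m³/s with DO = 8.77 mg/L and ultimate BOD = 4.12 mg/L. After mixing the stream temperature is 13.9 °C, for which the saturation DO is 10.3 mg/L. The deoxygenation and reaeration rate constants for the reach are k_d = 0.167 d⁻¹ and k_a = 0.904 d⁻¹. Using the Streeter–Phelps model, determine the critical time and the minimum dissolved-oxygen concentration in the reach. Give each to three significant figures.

t_c ≈ 1.26 d; minimum DO ≈ 6.99 mg/L

Mixed DO = (27.8×8.77 + 4.32×0.244)/(27.8+4.32) = 244.9/32.12 = 7.623 mg/L.
Mixed L₀ = (27.8×4.12 + 4.32×138)/(32.12) = 710.7/32.12 = 22.13 mg/L.
Initial deficit D₀ = C_s − DO₀ = 10.3 − 7.623 = 2.677 mg/L.
t_c = (1/0.7370) ln[(0.904/0.167)(1 − 2.677×0.7370/(0.167×22.13))] = 1.357 × ln(2.523) = 1.256 d.
D_c = (0.167/0.904) × 22.13 × e^(−0.167×1.256) = 0.1847 × 22.13 × 0.8108 = 3.314 mg/L.
Minimum DO = 10.3 − 3.314 = 6.986 mg/L.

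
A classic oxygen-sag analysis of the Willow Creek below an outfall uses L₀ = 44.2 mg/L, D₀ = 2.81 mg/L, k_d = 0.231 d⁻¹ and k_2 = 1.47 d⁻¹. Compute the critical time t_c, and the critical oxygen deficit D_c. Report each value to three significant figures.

With k_2/k_d = 6.364 and 1 − D₀(k_2−k_d)/(k_d L₀) = 0.6590,
t_c = ln(6.364 × 0.6590) / (1.47 − 0.231) = ln(4.194) / 1.239 = 1.434/1.239 = 1.157 d.
L(t_c) = L₀ e^(−k_d t_c) = 44.2 × 0.7655 = 33.83 mg/L, and at the critical point k_2 D_c = k_d L, so D_c = (0.231/1.47) × 33.83 = 5.317 mg/L.

t_c ≈ 1.16 d; D_c ≈ 5.32 mg/L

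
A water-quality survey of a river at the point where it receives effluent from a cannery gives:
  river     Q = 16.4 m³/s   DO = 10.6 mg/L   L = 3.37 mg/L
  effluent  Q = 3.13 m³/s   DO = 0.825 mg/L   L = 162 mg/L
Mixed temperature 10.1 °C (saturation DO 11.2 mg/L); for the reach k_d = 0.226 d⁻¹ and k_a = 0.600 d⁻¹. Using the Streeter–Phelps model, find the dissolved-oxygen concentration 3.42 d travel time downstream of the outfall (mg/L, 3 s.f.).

DO ≈ 5.12 mg/L

Mixed DO = (16.4×10.6 + 3.13×0.825)/(16.4+3.13) = 176.4/19.53 = 9.033 mg/L.
Mixed L₀ = (16.4×3.37 + 3.13×162)/(19.53) = 562.3/19.53 = 28.79 mg/L.
Initial deficit D₀ = C_s − DO₀ = 11.2 − 9.033 = 2.167 mg/L.
D(3.42) = [0.226×28.79/(0.600−0.226)](e^(−0.226×3.42) − e^(−0.600×3.42)) + 2.167 e^(−0.600×3.42)
= 17.40 × (0.4617 − 0.1285) + 2.167 × 0.1285 = 6.075 mg/L.
DO = 11.2 − 6.075 = 5.125 mg/L.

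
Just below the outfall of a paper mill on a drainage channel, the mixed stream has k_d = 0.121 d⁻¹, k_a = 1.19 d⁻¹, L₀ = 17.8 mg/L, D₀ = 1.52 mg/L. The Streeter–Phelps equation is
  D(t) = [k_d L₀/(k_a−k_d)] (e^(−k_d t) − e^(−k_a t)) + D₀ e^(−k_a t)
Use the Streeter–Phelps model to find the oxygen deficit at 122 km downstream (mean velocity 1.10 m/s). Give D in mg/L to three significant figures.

Travel time t = x/v = 122 km / (1.10 m/s) = 122000 m / 1.10 m/s = 110900 s = 1.284 d.
k_d L₀/(k_a−k_d) = 0.121×17.8/(1.19−0.121) = 2.154/1.069 = 2.015 mg/L.
e^(−k_d t) = e^(−0.121×1.284) = 0.8561; e^(−k_a t) = e^(−1.19×1.284) = 0.2171.
D = 2.015 × (0.8561 − 0.2171) + 1.52 × 0.2171 = 1.288 + 0.3299 = 1.618 mg/L.

D ≈ 1.62 mg/L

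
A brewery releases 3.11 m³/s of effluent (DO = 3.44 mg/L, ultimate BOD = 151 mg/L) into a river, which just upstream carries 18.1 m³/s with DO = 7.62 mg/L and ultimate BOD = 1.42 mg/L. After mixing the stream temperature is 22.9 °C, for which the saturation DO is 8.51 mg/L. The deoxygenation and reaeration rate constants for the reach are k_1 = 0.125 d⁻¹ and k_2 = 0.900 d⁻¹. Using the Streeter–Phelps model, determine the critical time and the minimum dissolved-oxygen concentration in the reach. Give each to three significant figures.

Mixed DO = (18.1×7.62 + 3.11×3.44)/(18.1+3.11) = 148.6/21.21 = 7.007 mg/L.
Mixed L₀ = (18.1×1.42 + 3.11×151)/(21.21) = 495.3/21.21 = 23.35 mg/L.
Initial deficit D₀ = C_s − DO₀ = 8.51 − 7.007 = 1.503 mg/L.
t_c = (1/0.7750) ln[(0.900/0.125)(1 − 1.503×0.7750/(0.125×23.35))] = 1.290 × ln(4.327) = 1.890 d.
D_c = (0.125/0.900) × 23.35 × e^(−0.125×1.890) = 0.1389 × 23.35 × 0.7896 = 2.561 mg/L.
Minimum DO = 8.51 − 2.561 = 5.949 mg/L.

t_c ≈ 1.89 d; minimum DO ≈ 5.95 mg/L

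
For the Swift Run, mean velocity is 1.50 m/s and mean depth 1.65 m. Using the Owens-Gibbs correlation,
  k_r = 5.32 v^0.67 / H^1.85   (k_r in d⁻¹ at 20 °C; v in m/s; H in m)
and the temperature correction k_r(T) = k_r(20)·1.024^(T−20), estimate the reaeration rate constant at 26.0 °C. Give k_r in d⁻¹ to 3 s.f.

k_r ≈ 3.19 d⁻¹

k_r(20) = 5.32 × 1.50^0.67 / 1.65^1.85 = 5.32 × 1.312 / 2.525 = 2.764 d⁻¹.
k_r(26.0) = 2.764 × 1.024^(26.0−20) = 2.764 × 1.153 = 3.187 d⁻¹.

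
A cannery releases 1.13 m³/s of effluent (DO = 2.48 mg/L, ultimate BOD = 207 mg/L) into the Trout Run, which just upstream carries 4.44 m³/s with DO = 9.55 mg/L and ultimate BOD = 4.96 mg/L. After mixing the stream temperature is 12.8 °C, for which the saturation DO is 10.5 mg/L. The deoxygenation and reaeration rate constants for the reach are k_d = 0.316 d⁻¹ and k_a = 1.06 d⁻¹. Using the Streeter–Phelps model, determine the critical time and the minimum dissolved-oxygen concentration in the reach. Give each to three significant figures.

t_c ≈ 1.45 d; minimum DO ≈ 1.84 mg/L

Mixed DO = (4.44×9.55 + 1.13×2.48)/(4.44+1.13) = 45.20/5.570 = 8.116 mg/L.
Mixed L₀ = (4.44×4.96 + 1.13×207)/(5.570) = 255.9/5.570 = 45.95 mg/L.
Initial deficit D₀ = C_s − DO₀ = 10.5 − 8.116 = 2.384 mg/L.
t_c = (1/0.7440) ln[(1.06/0.316)(1 − 2.384×0.7440/(0.316×45.95))] = 1.344 × ln(2.945) = 1.452 d.
D_c = (0.316/1.06) × 45.95 × e^(−0.316×1.452) = 0.2981 × 45.95 × 0.6321 = 8.658 mg/L.
Minimum DO = 10.5 − 8.658 = 1.842 mg/L.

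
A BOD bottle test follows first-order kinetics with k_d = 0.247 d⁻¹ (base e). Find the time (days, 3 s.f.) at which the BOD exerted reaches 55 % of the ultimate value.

t ≈ 3.23 d

y/L₀ = 1 − e^(−k_d t) = 0.55 ⇒ e^(−k_d t) = 0.450
t = −ln(0.450) / 0.247 = 0.7985 / 0.247 = 3.233 d.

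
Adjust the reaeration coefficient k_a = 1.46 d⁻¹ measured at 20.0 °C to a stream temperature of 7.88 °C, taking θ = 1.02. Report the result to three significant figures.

k_a ≈ 1.15 d⁻¹

k_a(T₂) = k_a(T₁) · θ^(T₂−T₁) = 1.46 × 1.02^(7.88−20.0)
= 1.46 × 1.02^-12.1 = 1.46 × 0.7866 = 1.148 d⁻¹.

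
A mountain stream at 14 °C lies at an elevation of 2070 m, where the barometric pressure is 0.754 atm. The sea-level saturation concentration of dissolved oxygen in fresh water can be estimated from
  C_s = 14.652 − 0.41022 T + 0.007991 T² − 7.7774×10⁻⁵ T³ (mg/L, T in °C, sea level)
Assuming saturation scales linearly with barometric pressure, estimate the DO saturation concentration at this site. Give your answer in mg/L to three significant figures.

At sea level: C_s = 14.652 − 0.41022×14 + 0.007991×14² − 7.7774×10⁻⁵×14³ = 10.26 mg/L.
Pressure correction: C_s' = 10.26 × 0.754 = 7.737 mg/L.

C_s ≈ 7.74 mg/L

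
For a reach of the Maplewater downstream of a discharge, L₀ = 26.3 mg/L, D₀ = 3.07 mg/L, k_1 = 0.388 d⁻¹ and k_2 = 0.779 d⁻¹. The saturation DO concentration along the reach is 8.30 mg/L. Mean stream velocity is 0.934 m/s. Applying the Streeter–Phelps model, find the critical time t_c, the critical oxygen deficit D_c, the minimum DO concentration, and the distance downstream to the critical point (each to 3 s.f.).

t_c = [1/(k_2−k_1)] ln[(k_2/k_1)(1 − D₀(k_2−k_1)/(k_1 L₀))]
= [1/(0.779−0.388)] ln[(0.779/0.388)(1 − 3.07×0.3910/(0.388×26.3))]
= (1/0.3910) ln[2.008 × 0.8824] = 2.558 × ln(1.772) = 2.558 × 0.5719 = 1.463 d.
L(t_c) = L₀ e^(−k_1 t_c) = 26.3 × 0.5670 = 14.91 mg/L, and at the critical point k_2 D_c = k_1 L, so D_c = (0.388/0.779) × 14.91 = 7.427 mg/L.
Minimum DO = C_s − D_c = 8.30 − 7.427 = 0.8732 mg/L.
x_c = v t_c = 0.934 m/s × 1.463 d × 86400 s/d = 118000 m ≈ 118 km.

t_c ≈ 1.46 d; D_c ≈ 7.43 mg/L; min DO ≈ 0.873 mg/L; x_c ≈ 118 km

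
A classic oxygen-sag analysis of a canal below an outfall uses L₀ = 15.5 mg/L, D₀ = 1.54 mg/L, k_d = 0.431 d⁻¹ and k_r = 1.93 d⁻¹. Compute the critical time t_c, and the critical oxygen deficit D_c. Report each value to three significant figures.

t_c ≈ 0.717 d; D_c ≈ 2.54 mg/L

With k_r/k_d = 4.478 and 1 − D₀(k_r−k_d)/(k_d L₀) = 0.6544,
t_c = ln(4.478 × 0.6544) / (1.93 − 0.431) = ln(2.931) / 1.499 = 1.075/1.499 = 0.7173 d.
L(t_c) = L₀ e^(−k_d t_c) = 15.5 × 0.7341 = 11.38 mg/L, and at the critical point k_r D_c = k_d L, so D_c = (0.431/1.93) × 11.38 = 2.541 mg/L.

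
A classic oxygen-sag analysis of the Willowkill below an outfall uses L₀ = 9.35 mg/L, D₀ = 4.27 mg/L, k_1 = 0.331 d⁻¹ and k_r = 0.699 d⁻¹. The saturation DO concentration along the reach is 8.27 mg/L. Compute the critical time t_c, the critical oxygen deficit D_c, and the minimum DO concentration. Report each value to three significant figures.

With k_r/k_1 = 2.112 and 1 − D₀(k_r−k_1)/(k_1 L₀) = 0.4923,
t_c = ln(2.112 × 0.4923) / (0.699 − 0.331) = ln(1.040) / 0.3680 = 0.03880/0.3680 = 0.1054 d.
L(t_c) = L₀ e^(−k_1 t_c) = 9.35 × 0.9657 = 9.029 mg/L, and at the critical point k_r D_c = k_1 L, so D_c = (0.331/0.699) × 9.029 = 4.276 mg/L.
Minimum DO = C_s − D_c = 8.27 − 4.276 = 3.994 mg/L.

t_c ≈ 0.105 d; D_c ≈ 4.28 mg/L; min DO ≈ 3.99 mg/L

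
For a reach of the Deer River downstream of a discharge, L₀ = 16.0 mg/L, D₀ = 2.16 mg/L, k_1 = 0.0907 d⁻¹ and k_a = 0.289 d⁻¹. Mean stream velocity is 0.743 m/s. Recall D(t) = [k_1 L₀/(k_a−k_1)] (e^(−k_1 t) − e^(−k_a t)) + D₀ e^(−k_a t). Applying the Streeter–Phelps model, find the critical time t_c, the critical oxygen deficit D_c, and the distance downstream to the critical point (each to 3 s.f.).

t_c ≈ 4.08 d; D_c ≈ 3.47 mg/L; x_c ≈ 262 km

With k_a/k_1 = 3.186 and 1 − D₀(k_a−k_1)/(k_1 L₀) = 0.7048,
t_c = ln(3.186 × 0.7048) / (0.289 − 0.0907) = ln(2.246) / 0.1983 = 0.8091/0.1983 = 4.080 d.
D_c = (k_1/k_a) L₀ e^(−k_1 t_c) = (0.0907/0.289) × 16.0 × e^(−0.0907×4.080) = 0.3138 × 16.0 × 0.6907 = 3.468 mg/L.
x_c = v t_c = 0.743 m/s × 4.080 d × 86400 s/d = 261900 m ≈ 262 km.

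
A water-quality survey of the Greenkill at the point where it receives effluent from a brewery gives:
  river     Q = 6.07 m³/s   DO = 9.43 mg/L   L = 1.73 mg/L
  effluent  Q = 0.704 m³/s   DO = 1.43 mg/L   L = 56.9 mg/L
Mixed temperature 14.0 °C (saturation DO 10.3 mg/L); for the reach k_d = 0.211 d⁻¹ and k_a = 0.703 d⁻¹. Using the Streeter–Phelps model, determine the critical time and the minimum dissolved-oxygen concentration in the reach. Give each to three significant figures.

t_c ≈ 0.905 d; minimum DO ≈ 8.45 mg/L

Mixed DO = (6.07×9.43 + 0.704×1.43)/(6.07+0.704) = 58.25/6.774 = 8.599 mg/L.
Mixed L₀ = (6.07×1.73 + 0.704×56.9)/(6.774) = 50.56/6.774 = 7.464 mg/L.
Initial deficit D₀ = C_s − DO₀ = 10.3 − 8.599 = 1.701 mg/L.
t_c = (1/0.4920) ln[(0.703/0.211)(1 − 1.701×0.4920/(0.211×7.464))] = 2.033 × ln(1.561) = 0.9048 d.
D_c = (0.211/0.703) × 7.464 × e^(−0.211×0.9048) = 0.3001 × 7.464 × 0.8262 = 1.851 mg/L.
Minimum DO = 10.3 − 1.851 = 8.449 mg/L.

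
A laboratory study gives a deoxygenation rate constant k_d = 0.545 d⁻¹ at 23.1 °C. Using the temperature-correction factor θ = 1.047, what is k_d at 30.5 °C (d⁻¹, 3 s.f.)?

k_d ≈ 0.766 d⁻¹

k_d(T₂) = k_d(T₁) · θ^(T₂−T₁) = 0.545 × 1.047^(30.5−23.1)
= 0.545 × 1.047^7.40 = 0.545 × 1.405 = 0.7656 d⁻¹.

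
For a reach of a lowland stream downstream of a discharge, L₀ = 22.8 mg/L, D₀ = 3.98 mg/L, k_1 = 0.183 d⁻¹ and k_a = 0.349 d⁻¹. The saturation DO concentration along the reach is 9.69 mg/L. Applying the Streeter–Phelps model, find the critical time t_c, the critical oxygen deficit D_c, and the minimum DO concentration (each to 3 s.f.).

t_c = [1/(k_a−k_1)] ln[(k_a/k_1)(1 − D₀(k_a−k_1)/(k_1 L₀))]
= [1/(0.349−0.183)] ln[(0.349/0.183)(1 − 3.98×0.1660/(0.183×22.8))]
= (1/0.1660) ln[1.907 × 0.8417] = 6.024 × ln(1.605) = 6.024 × 0.4732 = 2.851 d.
L(t_c) = L₀ e^(−k_1 t_c) = 22.8 × 0.5935 = 13.53 mg/L, and at the critical point k_a D_c = k_1 L, so D_c = (0.183/0.349) × 13.53 = 7.096 mg/L.
Minimum DO = C_s − D_c = 9.69 − 7.096 = 2.594 mg/L.

t_c ≈ 2.85 d; D_c ≈ 7.10 mg/L; min DO ≈ 2.59 mg/L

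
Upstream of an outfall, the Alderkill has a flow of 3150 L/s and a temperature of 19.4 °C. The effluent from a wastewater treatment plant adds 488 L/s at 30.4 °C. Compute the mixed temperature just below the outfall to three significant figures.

20.9 °C

Flow-weighted mixing: C = (Q_r C_r + Q_w C_w)/(Q_r + Q_w)
= (3150×19.4 + 488×30.4)/(3150 + 488) = 75950/3638 = 20.88 °C.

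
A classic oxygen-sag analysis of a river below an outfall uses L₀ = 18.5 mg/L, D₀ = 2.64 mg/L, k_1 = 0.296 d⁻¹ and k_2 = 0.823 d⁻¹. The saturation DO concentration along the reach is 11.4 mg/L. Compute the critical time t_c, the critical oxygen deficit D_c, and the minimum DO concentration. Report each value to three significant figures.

t_c = [1/(k_2−k_1)] ln[(k_2/k_1)(1 − D₀(k_2−k_1)/(k_1 L₀))]
= [1/(0.823−0.296)] ln[(0.823/0.296)(1 − 2.64×0.5270/(0.296×18.5))]
= (1/0.5270) ln[2.780 × 0.7459] = 1.898 × ln(2.074) = 1.898 × 0.7295 = 1.384 d.
L(t_c) = L₀ e^(−k_1 t_c) = 18.5 × 0.6638 = 12.28 mg/L, and at the critical point k_2 D_c = k_1 L, so D_c = (0.296/0.823) × 12.28 = 4.417 mg/L.
Minimum DO = C_s − D_c = 11.4 − 4.417 = 6.983 mg/L.

t_c ≈ 1.38 d; D_c ≈ 4.42 mg/L; min DO ≈ 6.98 mg/L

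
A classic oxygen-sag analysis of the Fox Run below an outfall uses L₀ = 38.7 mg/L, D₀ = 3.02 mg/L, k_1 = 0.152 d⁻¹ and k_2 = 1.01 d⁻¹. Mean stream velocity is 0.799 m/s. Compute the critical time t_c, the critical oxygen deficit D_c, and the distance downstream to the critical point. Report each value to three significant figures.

t_c ≈ 1.53 d; D_c ≈ 4.62 mg/L; x_c ≈ 106 km

At the critical point dD/dt = 0, so k_1 L₀ e^(−k_1 t) = k_2 D. Substituting D(t) from the Streeter–Phelps equation and solving for t gives
t_c = ln[(k_2/k_1)(1 − D₀(k_2−k_1)/(k_1 L₀))] / (k_2−k_1).
Here k_2−k_1 = 0.8580 d⁻¹ and 1 − D₀(k_2−k_1)/(k_1 L₀) = 1 − 3.02×0.8580/(0.152×38.7) = 0.5595, so
t_c = ln(6.645 × 0.5595) / 0.8580 = 1.313 / 0.8580 = 1.530 d.
D_c = (k_1/k_2) L₀ e^(−k_1 t_c) = (0.152/1.01) × 38.7 × e^(−0.152×1.530) = 0.1505 × 38.7 × 0.7924 = 4.615 mg/L.
x_c = v t_c = 0.799 m/s × 1.530 d × 86400 s/d = 105700 m ≈ 106 km.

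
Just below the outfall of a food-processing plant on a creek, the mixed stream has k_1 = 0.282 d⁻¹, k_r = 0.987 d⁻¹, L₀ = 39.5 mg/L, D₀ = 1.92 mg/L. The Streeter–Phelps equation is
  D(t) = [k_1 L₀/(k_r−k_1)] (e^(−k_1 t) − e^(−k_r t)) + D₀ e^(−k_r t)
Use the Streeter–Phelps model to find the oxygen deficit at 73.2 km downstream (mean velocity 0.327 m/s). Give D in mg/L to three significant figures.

Travel time t = x/v = 73.2 km / (0.327 m/s) = 73200 m / 0.327 m/s = 223900 s = 2.591 d.
k_1 L₀/(k_r−k_1) = 0.282×39.5/(0.987−0.282) = 11.14/0.7050 = 15.80 mg/L.
e^(−k_1 t) = e^(−0.282×2.591) = 0.4816; e^(−k_r t) = e^(−0.987×2.591) = 0.07752.
D = 15.80 × (0.4816 − 0.07752) + 1.92 × 0.07752 = 6.385 + 0.1488 = 6.533 mg/L.

D ≈ 6.53 mg/L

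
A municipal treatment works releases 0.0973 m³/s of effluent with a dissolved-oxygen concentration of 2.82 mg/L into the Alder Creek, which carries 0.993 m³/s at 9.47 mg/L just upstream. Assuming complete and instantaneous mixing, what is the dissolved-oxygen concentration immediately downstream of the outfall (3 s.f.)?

8.88 mg/L

Flow-weighted mixing: C = (Q_r C_r + Q_w C_w)/(Q_r + Q_w)
= (0.993×9.47 + 0.0973×2.82)/(0.993 + 0.0973) = 9.678/1.090 = 8.877 mg/L.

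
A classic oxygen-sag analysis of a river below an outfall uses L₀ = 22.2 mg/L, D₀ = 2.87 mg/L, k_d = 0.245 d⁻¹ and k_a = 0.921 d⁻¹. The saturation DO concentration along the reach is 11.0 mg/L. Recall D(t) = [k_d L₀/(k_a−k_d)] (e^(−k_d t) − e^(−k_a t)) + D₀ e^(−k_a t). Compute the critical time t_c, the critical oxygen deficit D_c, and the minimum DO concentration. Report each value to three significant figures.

t_c ≈ 1.31 d; D_c ≈ 4.29 mg/L; min DO ≈ 6.71 mg/L

With k_a/k_d = 3.759 and 1 − D₀(k_a−k_d)/(k_d L₀) = 0.6433,
t_c = ln(3.759 × 0.6433) / (0.921 − 0.245) = ln(2.418) / 0.6760 = 0.8830/0.6760 = 1.306 d.
L(t_c) = L₀ e^(−k_d t_c) = 22.2 × 0.7261 = 16.12 mg/L, and at the critical point k_a D_c = k_d L, so D_c = (0.245/0.921) × 16.12 = 4.288 mg/L.
Minimum DO = C_s − D_c = 11.0 − 4.288 = 6.712 mg/L.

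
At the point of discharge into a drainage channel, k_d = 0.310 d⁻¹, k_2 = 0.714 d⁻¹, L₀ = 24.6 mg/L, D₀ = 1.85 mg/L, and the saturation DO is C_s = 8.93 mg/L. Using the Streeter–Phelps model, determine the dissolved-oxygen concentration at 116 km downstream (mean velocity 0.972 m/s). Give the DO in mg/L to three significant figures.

DO ≈ 2.98 mg/L

Travel time t = x/v = 116 km / (0.972 m/s) = 116000 m / 0.972 m/s = 119300 s = 1.381 d.
k_d L₀/(k_2−k_d) = 0.310×24.6/(0.714−0.310) = 7.626/0.4040 = 18.88 mg/L.
e^(−k_d t) = e^(−0.310×1.381) = 0.6517; e^(−k_2 t) = e^(−0.714×1.381) = 0.3730.
D = 18.88 × (0.6517 − 0.3730) + 1.85 × 0.3730 = 5.261 + 0.6900 = 5.951 mg/L.
DO = C_s − D = 8.93 − 5.951 = 2.979 mg/L.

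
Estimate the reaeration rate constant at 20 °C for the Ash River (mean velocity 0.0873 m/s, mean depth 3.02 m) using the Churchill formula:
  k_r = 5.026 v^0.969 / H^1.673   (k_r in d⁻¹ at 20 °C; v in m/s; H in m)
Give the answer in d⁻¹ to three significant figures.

k_r ≈ 0.0745 d⁻¹

k_r = 5.026 × 0.0873^0.969 / 3.02^1.673 = 5.026 × 0.09415 / 6.354 = 0.07448 d⁻¹.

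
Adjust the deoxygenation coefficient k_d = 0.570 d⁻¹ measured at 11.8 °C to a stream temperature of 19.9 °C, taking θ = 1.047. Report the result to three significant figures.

k_d(T₂) = k_d(T₁) · θ^(T₂−T₁) = 0.570 × 1.047^(19.9−11.8)
= 0.570 × 1.047^8.10 = 0.570 × 1.451 = 0.8269 d⁻¹.

k_d ≈ 0.827 d⁻¹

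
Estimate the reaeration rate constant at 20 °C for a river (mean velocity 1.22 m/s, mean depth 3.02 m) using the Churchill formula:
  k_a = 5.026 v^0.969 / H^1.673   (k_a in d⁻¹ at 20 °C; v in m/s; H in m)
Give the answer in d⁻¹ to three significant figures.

k_a = 5.026 × 1.22^0.969 / 3.02^1.673 = 5.026 × 1.213 / 6.354 = 0.9591 d⁻¹.

k_a ≈ 0.959 d⁻¹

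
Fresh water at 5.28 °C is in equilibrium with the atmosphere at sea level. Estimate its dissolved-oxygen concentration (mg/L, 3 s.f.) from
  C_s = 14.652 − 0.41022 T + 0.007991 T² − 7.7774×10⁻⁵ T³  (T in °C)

C_s = 14.652 − 0.41022×5.28 + 0.007991×5.28² − 7.7774×10⁻⁵×5.28³ = 12.70 mg/L.

C_s ≈ 12.7 mg/L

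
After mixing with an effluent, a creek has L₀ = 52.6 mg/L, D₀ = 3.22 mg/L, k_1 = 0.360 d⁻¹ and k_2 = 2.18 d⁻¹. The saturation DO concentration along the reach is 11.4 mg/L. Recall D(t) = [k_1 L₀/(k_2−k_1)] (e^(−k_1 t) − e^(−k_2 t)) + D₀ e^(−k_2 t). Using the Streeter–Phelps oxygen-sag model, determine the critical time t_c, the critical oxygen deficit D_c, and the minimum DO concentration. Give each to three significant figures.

At the critical point dD/dt = 0, so k_1 L₀ e^(−k_1 t) = k_2 D. Substituting D(t) from the Streeter–Phelps equation and solving for t gives
t_c = ln[(k_2/k_1)(1 − D₀(k_2−k_1)/(k_1 L₀))] / (k_2−k_1).
Here k_2−k_1 = 1.820 d⁻¹ and 1 − D₀(k_2−k_1)/(k_1 L₀) = 1 − 3.22×1.820/(0.360×52.6) = 0.6905, so
t_c = ln(6.056 × 0.6905) / 1.820 = 1.431 / 1.820 = 0.7861 d.
D_c = (k_1/k_2) L₀ e^(−k_1 t_c) = (0.360/2.18) × 52.6 × e^(−0.360×0.7861) = 0.1651 × 52.6 × 0.7535 = 6.545 mg/L.
Minimum DO = C_s − D_c = 11.4 − 6.545 = 4.855 mg/L.

t_c ≈ 0.786 d; D_c ≈ 6.55 mg/L; min DO ≈ 4.85 mg/L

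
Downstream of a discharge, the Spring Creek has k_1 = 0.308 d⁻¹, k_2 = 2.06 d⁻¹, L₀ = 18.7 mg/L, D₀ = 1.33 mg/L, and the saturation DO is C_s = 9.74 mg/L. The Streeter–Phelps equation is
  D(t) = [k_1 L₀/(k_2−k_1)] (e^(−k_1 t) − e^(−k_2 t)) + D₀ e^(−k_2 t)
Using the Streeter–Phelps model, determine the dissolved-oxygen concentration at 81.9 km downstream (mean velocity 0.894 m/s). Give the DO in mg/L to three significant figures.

Travel time t = x/v = 81.9 km / (0.894 m/s) = 81900 m / 0.894 m/s = 91610 s = 1.060 d.
k_1 L₀/(k_2−k_1) = 0.308×18.7/(2.06−0.308) = 5.760/1.752 = 3.287 mg/L.
e^(−k_1 t) = e^(−0.308×1.060) = 0.7214; e^(−k_2 t) = e^(−2.06×1.060) = 0.1126.
D = 3.287 × (0.7214 − 0.1126) + 1.33 × 0.1126 = 2.001 + 0.1497 = 2.151 mg/L.
DO = C_s − D = 9.74 − 2.151 = 7.589 mg/L.

DO ≈ 7.59 mg/L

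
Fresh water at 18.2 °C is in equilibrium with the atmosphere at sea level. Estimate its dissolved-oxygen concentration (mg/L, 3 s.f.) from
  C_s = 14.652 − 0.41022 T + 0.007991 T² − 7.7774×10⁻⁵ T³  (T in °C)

C_s = 14.652 − 0.41022×18.2 + 0.007991×18.2² − 7.7774×10⁻⁵×18.2³ = 9.364 mg/L.

C_s ≈ 9.36 mg/L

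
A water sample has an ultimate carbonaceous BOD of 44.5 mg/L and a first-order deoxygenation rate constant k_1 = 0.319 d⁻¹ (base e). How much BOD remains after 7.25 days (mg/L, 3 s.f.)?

L_t = L₀ e^(−k_1 t) = 44.5 × e^(−0.319×7.25) = 44.5 × 0.09899 = 4.405 mg/L.

L ≈ 4.40 mg/L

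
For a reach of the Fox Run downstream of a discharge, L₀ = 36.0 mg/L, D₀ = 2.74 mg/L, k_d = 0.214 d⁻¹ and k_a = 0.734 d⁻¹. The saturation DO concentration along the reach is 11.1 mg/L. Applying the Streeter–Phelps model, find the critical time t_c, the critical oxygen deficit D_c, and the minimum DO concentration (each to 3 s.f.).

t_c ≈ 1.98 d; D_c ≈ 6.88 mg/L; min DO ≈ 4.22 mg/L

t_c = [1/(k_a−k_d)] ln[(k_a/k_d)(1 − D₀(k_a−k_d)/(k_d L₀))]
= [1/(0.734−0.214)] ln[(0.734/0.214)(1 − 2.74×0.5200/(0.214×36.0))]
= (1/0.5200) ln[3.430 × 0.8151] = 1.923 × ln(2.796) = 1.923 × 1.028 = 1.977 d.
D_c = (k_d/k_a) L₀ e^(−k_d t_c) = (0.214/0.734) × 36.0 × e^(−0.214×1.977) = 0.2916 × 36.0 × 0.6550 = 6.875 mg/L.
Minimum DO = C_s − D_c = 11.1 − 6.875 = 4.225 mg/L.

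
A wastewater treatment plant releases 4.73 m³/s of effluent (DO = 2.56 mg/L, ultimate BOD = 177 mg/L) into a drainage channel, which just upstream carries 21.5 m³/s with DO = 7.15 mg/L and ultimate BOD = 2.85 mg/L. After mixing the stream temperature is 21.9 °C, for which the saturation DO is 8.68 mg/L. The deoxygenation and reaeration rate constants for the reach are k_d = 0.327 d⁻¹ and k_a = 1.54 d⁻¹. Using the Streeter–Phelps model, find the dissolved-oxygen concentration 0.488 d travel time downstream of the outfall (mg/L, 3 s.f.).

Mixed DO = (21.5×7.15 + 4.73×2.56)/(21.5+4.73) = 165.8/26.23 = 6.322 mg/L.
Mixed L₀ = (21.5×2.85 + 4.73×177)/(26.23) = 898.5/26.23 = 34.25 mg/L.
Initial deficit D₀ = C_s − DO₀ = 8.68 − 6.322 = 2.358 mg/L.
D(0.488) = [0.327×34.25/(1.54−0.327)](e^(−0.327×0.488) − e^(−1.54×0.488)) + 2.358 e^(−1.54×0.488)
= 9.234 × (0.8525 − 0.4716) + 2.358 × 0.4716 = 4.629 mg/L.
DO = 8.68 − 4.629 = 4.051 mg/L.

DO ≈ 4.05 mg/L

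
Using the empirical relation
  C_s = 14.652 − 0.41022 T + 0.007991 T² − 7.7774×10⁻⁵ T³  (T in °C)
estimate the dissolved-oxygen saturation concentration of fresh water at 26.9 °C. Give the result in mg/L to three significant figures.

C_s ≈ 7.89 mg/L

C_s = 14.652 − 0.41022×26.9 + 0.007991×26.9² − 7.7774×10⁻⁵×26.9³ = 7.886 mg/L.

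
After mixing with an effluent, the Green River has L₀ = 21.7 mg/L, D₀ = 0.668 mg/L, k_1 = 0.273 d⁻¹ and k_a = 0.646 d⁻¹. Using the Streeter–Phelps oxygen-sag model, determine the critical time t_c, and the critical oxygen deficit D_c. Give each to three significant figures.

t_c ≈ 2.19 d; D_c ≈ 5.04 mg/L

t_c = [1/(k_a−k_1)] ln[(k_a/k_1)(1 − D₀(k_a−k_1)/(k_1 L₀))]
= [1/(0.646−0.273)] ln[(0.646/0.273)(1 − 0.668×0.3730/(0.273×21.7))]
= (1/0.3730) ln[2.366 × 0.9579] = 2.681 × ln(2.267) = 2.681 × 0.8184 = 2.194 d.
L(t_c) = L₀ e^(−k_1 t_c) = 21.7 × 0.5494 = 11.92 mg/L, and at the critical point k_a D_c = k_1 L, so D_c = (0.273/0.646) × 11.92 = 5.038 mg/L.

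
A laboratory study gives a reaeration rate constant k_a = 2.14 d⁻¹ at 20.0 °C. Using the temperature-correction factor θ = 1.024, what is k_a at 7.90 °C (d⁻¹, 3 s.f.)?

k_a ≈ 1.61 d⁻¹

k_a(T₂) = k_a(T₁) · θ^(T₂−T₁) = 2.14 × 1.024^(7.90−20.0)
= 2.14 × 1.024^-12.1 = 2.14 × 0.7505 = 1.606 d⁻¹.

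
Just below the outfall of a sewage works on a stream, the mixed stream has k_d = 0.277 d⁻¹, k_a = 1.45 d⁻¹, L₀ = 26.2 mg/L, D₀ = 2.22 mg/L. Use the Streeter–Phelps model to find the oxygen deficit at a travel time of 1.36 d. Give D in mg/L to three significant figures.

k_d L₀/(k_a−k_d) = 0.277×26.2/(1.45−0.277) = 7.257/1.173 = 6.187 mg/L.
e^(−k_d t) = e^(−0.277×1.360) = 0.6861; e^(−k_a t) = e^(−1.45×1.360) = 0.1392.
D = 6.187 × (0.6861 − 0.1392) + 2.22 × 0.1392 = 3.384 + 0.3090 = 3.693 mg/L.

D ≈ 3.69 mg/L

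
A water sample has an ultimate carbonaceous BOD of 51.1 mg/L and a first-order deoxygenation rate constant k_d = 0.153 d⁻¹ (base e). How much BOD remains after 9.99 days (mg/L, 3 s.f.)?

L_t = L₀ e^(−k_d t) = 51.1 × e^(−0.153×9.99) = 51.1 × 0.2169 = 11.08 mg/L.

L ≈ 11.1 mg/L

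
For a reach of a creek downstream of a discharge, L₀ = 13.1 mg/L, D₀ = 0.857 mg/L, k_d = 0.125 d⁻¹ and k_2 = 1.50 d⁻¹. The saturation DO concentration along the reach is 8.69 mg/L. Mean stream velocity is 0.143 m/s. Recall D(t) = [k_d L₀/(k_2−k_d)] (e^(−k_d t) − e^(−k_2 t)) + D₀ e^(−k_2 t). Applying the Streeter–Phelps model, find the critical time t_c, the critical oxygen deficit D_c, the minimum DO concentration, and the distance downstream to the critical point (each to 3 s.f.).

t_c ≈ 0.882 d; D_c ≈ 0.978 mg/L; min DO ≈ 7.71 mg/L; x_c ≈ 10.9 km

With k_2/k_d = 12.00 and 1 − D₀(k_2−k_d)/(k_d L₀) = 0.2804,
t_c = ln(12.00 × 0.2804) / (1.50 − 0.125) = ln(3.365) / 1.375 = 1.213/1.375 = 0.8824 d.
L(t_c) = L₀ e^(−k_d t_c) = 13.1 × 0.8956 = 11.73 mg/L, and at the critical point k_2 D_c = k_d L, so D_c = (0.125/1.50) × 11.73 = 0.9777 mg/L.
Minimum DO = C_s − D_c = 8.69 − 0.9777 = 7.712 mg/L.
x_c = v t_c = 0.143 m/s × 0.8824 d × 86400 s/d = 10900 m ≈ 10.9 km.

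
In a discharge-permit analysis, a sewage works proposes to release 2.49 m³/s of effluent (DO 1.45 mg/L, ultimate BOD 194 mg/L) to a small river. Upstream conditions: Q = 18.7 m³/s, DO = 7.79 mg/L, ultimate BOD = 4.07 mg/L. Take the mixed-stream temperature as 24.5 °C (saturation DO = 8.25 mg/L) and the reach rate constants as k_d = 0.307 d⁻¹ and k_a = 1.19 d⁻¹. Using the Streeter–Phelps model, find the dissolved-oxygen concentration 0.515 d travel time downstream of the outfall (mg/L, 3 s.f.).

Mixed DO = (18.7×7.79 + 2.49×1.45)/(18.7+2.49) = 149.3/21.19 = 7.045 mg/L.
Mixed L₀ = (18.7×4.07 + 2.49×194)/(21.19) = 559.2/21.19 = 26.39 mg/L.
Initial deficit D₀ = C_s − DO₀ = 8.25 − 7.045 = 1.205 mg/L.
D(0.515) = [0.307×26.39/(1.19−0.307)](e^(−0.307×0.515) − e^(−1.19×0.515)) + 1.205 e^(−1.19×0.515)
= 9.175 × (0.8538 − 0.5418) + 1.205 × 0.5418 = 3.515 mg/L.
DO = 8.25 − 3.515 = 4.735 mg/L.

DO ≈ 4.74 mg/L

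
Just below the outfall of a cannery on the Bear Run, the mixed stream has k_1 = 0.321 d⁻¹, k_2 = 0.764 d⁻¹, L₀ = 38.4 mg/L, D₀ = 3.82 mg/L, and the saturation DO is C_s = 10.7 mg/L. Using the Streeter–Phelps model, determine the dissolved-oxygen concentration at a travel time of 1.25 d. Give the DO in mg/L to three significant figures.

k_1 L₀/(k_2−k_1) = 0.321×38.4/(0.764−0.321) = 12.33/0.4430 = 27.82 mg/L.
e^(−k_1 t) = e^(−0.321×1.250) = 0.6695; e^(−k_2 t) = e^(−0.764×1.250) = 0.3848.
D = 27.82 × (0.6695 − 0.3848) + 3.82 × 0.3848 = 7.921 + 1.470 = 9.391 mg/L.
DO = C_s − D = 10.7 − 9.391 = 1.309 mg/L.

DO ≈ 1.31 mg/L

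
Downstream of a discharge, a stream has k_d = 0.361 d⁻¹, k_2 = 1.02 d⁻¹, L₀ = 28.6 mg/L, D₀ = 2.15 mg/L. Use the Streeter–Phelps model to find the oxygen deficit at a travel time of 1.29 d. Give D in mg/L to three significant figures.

k_d L₀/(k_2−k_d) = 0.361×28.6/(1.02−0.361) = 10.32/0.6590 = 15.67 mg/L.
e^(−k_d t) = e^(−0.361×1.290) = 0.6277; e^(−k_2 t) = e^(−1.02×1.290) = 0.2683.
D = 15.67 × (0.6277 − 0.2683) + 2.15 × 0.2683 = 5.631 + 0.5768 = 6.208 mg/L.

D ≈ 6.21 mg/L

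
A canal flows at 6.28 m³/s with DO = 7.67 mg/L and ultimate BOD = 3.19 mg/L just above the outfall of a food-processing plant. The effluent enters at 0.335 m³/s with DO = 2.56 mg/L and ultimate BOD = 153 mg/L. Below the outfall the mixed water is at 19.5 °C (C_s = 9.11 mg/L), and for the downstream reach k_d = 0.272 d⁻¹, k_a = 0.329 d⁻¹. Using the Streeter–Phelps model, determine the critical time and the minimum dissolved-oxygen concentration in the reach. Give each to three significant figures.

Mixed DO = (6.28×7.67 + 0.335×2.56)/(6.28+0.335) = 49.03/6.615 = 7.411 mg/L.
Mixed L₀ = (6.28×3.19 + 0.335×153)/(6.615) = 71.29/6.615 = 10.78 mg/L.
Initial deficit D₀ = C_s − DO₀ = 9.11 − 7.411 = 1.699 mg/L.
t_c = (1/0.05700) ln[(0.329/0.272)(1 − 1.699×0.05700/(0.272×10.78))] = 17.54 × ln(1.170) = 2.748 d.
D_c = (0.272/0.329) × 10.78 × e^(−0.272×2.748) = 0.8267 × 10.78 × 0.4735 = 4.219 mg/L.
Minimum DO = 9.11 − 4.219 = 4.891 mg/L.

t_c ≈ 2.75 d; minimum DO ≈ 4.89 mg/L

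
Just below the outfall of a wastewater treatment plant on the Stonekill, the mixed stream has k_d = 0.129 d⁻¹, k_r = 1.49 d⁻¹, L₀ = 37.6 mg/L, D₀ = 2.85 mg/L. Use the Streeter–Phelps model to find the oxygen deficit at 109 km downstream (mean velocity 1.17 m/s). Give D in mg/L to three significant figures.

D ≈ 2.96 mg/L

Travel time t = x/v = 109 km / (1.17 m/s) = 109000 m / 1.17 m/s = 93160 s = 1.078 d.
k_d L₀/(k_r−k_d) = 0.129×37.6/(1.49−0.129) = 4.850/1.361 = 3.564 mg/L.
e^(−k_d t) = e^(−0.129×1.078) = 0.8701; e^(−k_r t) = e^(−1.49×1.078) = 0.2006.
D = 3.564 × (0.8701 − 0.2006) + 2.85 × 0.2006 = 2.386 + 0.5716 = 2.958 mg/L.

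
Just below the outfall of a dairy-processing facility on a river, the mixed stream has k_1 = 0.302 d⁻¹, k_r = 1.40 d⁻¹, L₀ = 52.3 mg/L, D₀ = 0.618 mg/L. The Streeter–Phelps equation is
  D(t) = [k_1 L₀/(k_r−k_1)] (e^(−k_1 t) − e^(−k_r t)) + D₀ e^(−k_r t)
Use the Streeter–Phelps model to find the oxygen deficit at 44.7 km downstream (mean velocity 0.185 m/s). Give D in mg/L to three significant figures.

D ≈ 5.91 mg/L

Travel time t = x/v = 44.7 km / (0.185 m/s) = 44700 m / 0.185 m/s = 241600 s = 2.797 d.
k_1 L₀/(k_r−k_1) = 0.302×52.3/(1.40−0.302) = 15.79/1.098 = 14.38 mg/L.
e^(−k_1 t) = e^(−0.302×2.797) = 0.4297; e^(−k_r t) = e^(−1.40×2.797) = 0.01994.
D = 14.38 × (0.4297 − 0.01994) + 0.618 × 0.01994 = 5.895 + 0.01232 = 5.907 mg/L.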